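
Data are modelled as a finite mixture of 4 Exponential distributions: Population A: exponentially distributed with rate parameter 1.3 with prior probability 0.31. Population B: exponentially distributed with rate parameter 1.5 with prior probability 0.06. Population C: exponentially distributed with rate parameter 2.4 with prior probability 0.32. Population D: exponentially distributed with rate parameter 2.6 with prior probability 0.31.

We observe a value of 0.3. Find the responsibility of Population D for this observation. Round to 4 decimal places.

0.3442

Posterior ∝ prior × likelihood, so P(k | x) ∝ w_k f_k(x); normalise over all components.
Component likelihoods at x = 0.3:
  p_A = 1.3·e^(−1.3·0.3) = 1.3·e^(−0.3900) = 0.880174
  p_B = 1.5·e^(−1.5·0.3) = 1.5·e^(−0.4500) = 0.956442
  p_C = 2.4·e^(−2.4·0.3) = 2.4·e^(−0.7200) = 1.16821
  p_D = 2.6·e^(−2.6·0.3) = 2.6·e^(−0.7800) = 1.19186
Unnormalised posteriors:
  w_A·p_A = 0.31 × 0.880174 = 0.272854
  w_B·p_B = 0.06 × 0.956442 = 0.0573865
  w_C·p_C = 0.32 × 1.16821 = 0.373826
  w_D·p_D = 0.31 × 1.19186 = 0.369475
Sum: 0.272854 + 0.0573865 + 0.373826 + 0.369475 = 1.07354
Responsibility of Population D: 0.369475 / 1.07354 ≈ 0.3442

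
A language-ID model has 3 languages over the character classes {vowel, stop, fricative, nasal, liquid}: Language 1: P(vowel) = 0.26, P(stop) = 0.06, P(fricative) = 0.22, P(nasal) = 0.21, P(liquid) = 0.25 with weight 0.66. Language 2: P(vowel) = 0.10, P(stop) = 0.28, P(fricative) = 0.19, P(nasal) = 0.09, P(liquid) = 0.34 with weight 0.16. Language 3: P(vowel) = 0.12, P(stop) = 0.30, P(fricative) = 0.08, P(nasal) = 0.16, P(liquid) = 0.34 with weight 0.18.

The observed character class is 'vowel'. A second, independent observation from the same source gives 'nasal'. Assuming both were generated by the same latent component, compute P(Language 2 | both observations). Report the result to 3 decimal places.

P(component k | x) = π_k·f_k(x) / marginal(x), where marginal(x) = Σ_j π_j·f_j(x).
Since both observations come from the same component, the likelihood for component k is f_k(x₁)·f_k(x₂).
  L_1 = [P(vowel | comp) = 0.26] × [0.21] = 0.0546
  L_2 = [P(vowel | comp) = 0.10] × [0.09] = 0.009
  L_3 = [P(vowel | comp) = 0.12] × [0.16] = 0.0192
Unnormalised posteriors:
  π_1·L_1 = 0.66 × 0.0546 = 0.036036
  π_2·L_2 = 0.16 × 0.009 = 0.00144
  π_3·L_3 = 0.18 × 0.0192 = 0.003456
Marginal: 0.036036 + 0.00144 + 0.003456 = 0.040932
P(Language 2 | x₁,x₂) = 0.00144 / 0.040932 ≈ 0.035

0.035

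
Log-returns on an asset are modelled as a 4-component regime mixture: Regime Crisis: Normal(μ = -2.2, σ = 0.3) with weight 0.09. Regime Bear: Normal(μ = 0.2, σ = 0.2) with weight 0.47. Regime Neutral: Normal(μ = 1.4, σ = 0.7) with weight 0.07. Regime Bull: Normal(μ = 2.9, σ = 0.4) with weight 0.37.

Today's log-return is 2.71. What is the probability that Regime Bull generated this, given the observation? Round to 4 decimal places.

0.9794

Posterior ∝ prior × likelihood, so P(k | x) ∝ π_k f_k(x); normalise over all components.
Normal densities:
  p_Crisis = 9.05816e-59
  p_Bear = 1.25501e-34
  p_Neutral = 0.0989257
  p_Bull = 0.890956
Prior × likelihood for each component:
  π_Crisis·p_Crisis = 0.09 × 9.05816e-59 = 8.15234e-60
  π_Bear·p_Bear = 0.47 × 1.25501e-34 = 5.89854e-35
  π_Neutral·p_Neutral = 0.07 × 0.0989257 = 0.0069248
  π_Bull·p_Bull = 0.37 × 0.890956 = 0.329654
Normaliser: 8.15234e-60 + 5.89854e-35 + 0.0069248 + 0.329654 = 0.336578
P(Regime Bull | 2.71) = 0.329654 / 0.336578 ≈ 0.9794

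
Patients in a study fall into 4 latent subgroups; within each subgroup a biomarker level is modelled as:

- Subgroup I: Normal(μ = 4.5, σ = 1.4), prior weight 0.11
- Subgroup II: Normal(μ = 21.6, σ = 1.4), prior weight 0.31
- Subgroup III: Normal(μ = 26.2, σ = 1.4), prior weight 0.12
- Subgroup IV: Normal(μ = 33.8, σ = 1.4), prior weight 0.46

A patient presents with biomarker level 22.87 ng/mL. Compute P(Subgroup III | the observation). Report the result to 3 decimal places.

0.033

The responsibility of component k is π_k f_k(x) divided by Σ_j π_j f_j(x).
Normal densities:
  p_I = (1/(1.4·√(2π)))·exp(−(22.87−4.5)²/(2·1.4²)) = 0.284959·exp(-86.08594) = 1.16985e-38
  p_II = (1/(1.4·√(2π)))·exp(−(22.87−21.6)²/(2·1.4²)) = 0.284959·exp(-0.41145) = 0.188838
  p_III = (1/(1.4·√(2π)))·exp(−(22.87−26.2)²/(2·1.4²)) = 0.284959·exp(-2.82880) = 0.0168364
  p_IV = (1/(1.4·√(2π)))·exp(−(22.87−33.8)²/(2·1.4²)) = 0.284959·exp(-30.47574) = 1.65705e-14
Weight by the priors:
  π_I·p_I = 0.11 × 1.16985e-38 = 1.28684e-39
  π_II·p_II = 0.31 × 0.188838 = 0.0585398
  π_III·p_III = 0.12 × 0.0168364 = 0.00202037
  π_IV·p_IV = 0.46 × 1.65705e-14 = 7.62244e-15
Marginal: 1.28684e-39 + 0.0585398 + 0.00202037 + 7.62244e-15 = 0.0605602
Responsibility of Subgroup III: 0.00202037 / 0.0605602 ≈ 0.033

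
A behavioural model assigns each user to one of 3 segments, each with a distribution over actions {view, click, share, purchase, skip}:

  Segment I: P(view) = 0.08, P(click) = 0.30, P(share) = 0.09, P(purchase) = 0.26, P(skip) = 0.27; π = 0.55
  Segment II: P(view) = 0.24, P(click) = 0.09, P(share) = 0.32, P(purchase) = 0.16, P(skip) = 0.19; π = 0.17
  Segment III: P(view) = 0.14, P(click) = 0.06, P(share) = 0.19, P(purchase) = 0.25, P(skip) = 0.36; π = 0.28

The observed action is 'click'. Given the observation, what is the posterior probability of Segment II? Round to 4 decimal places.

Apply Bayes' rule: the posterior for each component is proportional to its prior times its likelihood at x.
Categorical probabilities:
  f_I = P(click | comp) = 0.30
  f_II = P(click | comp) = 0.09
  f_III = P(click | comp) = 0.06
Weight by the priors:
  π_I·f_I = 0.55 × 0.3 = 0.165
  π_II·f_II = 0.17 × 0.09 = 0.0153
  π_III·f_III = 0.28 × 0.06 = 0.0168
Normaliser: 0.165 + 0.0153 + 0.0168 = 0.1971
So the posterior for Segment II is 0.0153 / 0.1971 ≈ 0.0776.

0.0776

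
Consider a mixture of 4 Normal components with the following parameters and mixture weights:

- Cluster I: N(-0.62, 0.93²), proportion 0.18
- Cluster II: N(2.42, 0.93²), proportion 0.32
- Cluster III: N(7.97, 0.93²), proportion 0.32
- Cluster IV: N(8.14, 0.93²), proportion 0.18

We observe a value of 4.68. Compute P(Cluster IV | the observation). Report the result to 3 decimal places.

0.010

Posterior ∝ prior × likelihood, so P(k | x) ∝ π_k f_k(x); normalise over all components.
Component likelihoods at x = 4.68:
  p_I = 3.80167e-08
  p_II = 0.0223914
  p_III = 0.000821978
  p_IV = 0.000423411
Multiply by the mixture weights:
  π_I·p_I = 0.18 × 3.80167e-08 = 6.84301e-09
  π_II·p_II = 0.32 × 0.0223914 = 0.00716524
  π_III·p_III = 0.32 × 0.000821978 = 0.000263033
  π_IV·p_IV = 0.18 × 0.000423411 = 7.62139e-05
Normaliser: 6.84301e-09 + 0.00716524 + 0.000263033 + 7.62139e-05 = 0.0075045
P(Cluster IV | 4.68) ≈ 0.010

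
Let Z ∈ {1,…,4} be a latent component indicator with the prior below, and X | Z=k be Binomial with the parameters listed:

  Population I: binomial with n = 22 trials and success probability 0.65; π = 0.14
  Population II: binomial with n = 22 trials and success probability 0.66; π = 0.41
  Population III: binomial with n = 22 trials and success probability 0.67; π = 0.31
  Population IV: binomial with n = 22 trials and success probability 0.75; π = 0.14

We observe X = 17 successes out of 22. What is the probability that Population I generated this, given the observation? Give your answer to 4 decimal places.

By Bayes' theorem, P(k | x) = P(Z=k) f_k(x) / Σ_j P(Z=j) f_j(x).
Evaluate each component's likelihood at the observed value:
  p_I = C(22,17)·0.65^17·0.35^5 = 26334·0.000659974·0.00525219 = 0.0912818
  p_II = C(22,17)·0.66^17·0.34^5 = 26334·0.000855553·0.00454354 = 0.102367
  p_III = C(22,17)·0.67^17·0.33^5 = 26334·0.00110477·0.00391354 = 0.113857
  p_IV = C(22,17)·0.75^17·0.25^5 = 26334·0.00751695·0.000976562 = 0.193312
Weight by the priors:
  P(Z=I)·p_I = 0.14 × 0.0912818 = 0.0127794
  P(Z=II)·p_II = 0.41 × 0.102367 = 0.0419703
  P(Z=III)·p_III = 0.31 × 0.113857 = 0.0352955
  P(Z=IV)·p_IV = 0.14 × 0.193312 = 0.0270637
Marginal: 0.0127794 + 0.0419703 + 0.0352955 + 0.0270637 = 0.117109
P(Population I | data) ≈ 0.1091

0.1091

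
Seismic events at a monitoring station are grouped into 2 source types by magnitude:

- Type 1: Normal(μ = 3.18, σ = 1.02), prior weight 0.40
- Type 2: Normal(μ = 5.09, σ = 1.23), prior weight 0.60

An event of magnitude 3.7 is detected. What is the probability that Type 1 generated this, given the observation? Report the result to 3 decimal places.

0.572

Posterior ∝ prior × likelihood, so P(k | x) ∝ π_k f_k(x); normalise over all components.
Normal densities:
  L_1 = 0.343458
  L_2 = 0.171273
Weight by the priors:
  π_1·L_1 = 0.40 × 0.343458 = 0.137383
  π_2·L_2 = 0.60 × 0.171273 = 0.102764
Sum: 0.137383 + 0.102764 = 0.240147
So the posterior for Type 1 is 0.137383 / 0.240147 ≈ 0.572.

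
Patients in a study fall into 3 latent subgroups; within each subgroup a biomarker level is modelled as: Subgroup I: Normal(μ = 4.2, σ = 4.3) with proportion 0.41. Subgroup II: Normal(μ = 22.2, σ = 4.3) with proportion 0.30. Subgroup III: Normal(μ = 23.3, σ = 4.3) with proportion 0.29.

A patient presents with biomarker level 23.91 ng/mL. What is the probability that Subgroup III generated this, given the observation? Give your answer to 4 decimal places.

0.5088

Posterior ∝ prior × likelihood, so P(k | x) ∝ π_k f_k(x); normalise over all components.
Evaluate each component's likelihood at the observed value:
  f_I = (1/(4.3·√(2π)))·exp(−(23.91−4.2)²/(2·4.3²)) = 0.092777·exp(-10.50525) = 2.54138e-06
  f_II = (1/(4.3·√(2π)))·exp(−(23.91−22.2)²/(2·4.3²)) = 0.092777·exp(-0.07907) = 0.0857237
  f_III = (1/(4.3·√(2π)))·exp(−(23.91−23.3)²/(2·4.3²)) = 0.092777·exp(-0.01006) = 0.0918484
Multiply by the mixture weights:
  π_I·f_I = 0.41 × 2.54138e-06 = 1.04197e-06
  π_II·f_II = 0.30 × 0.0857237 = 0.0257171
  π_III·f_III = 0.29 × 0.0918484 = 0.026636
Marginal: 1.04197e-06 + 0.0257171 + 0.026636 = 0.0523542
Responsibility of Subgroup III: 0.026636 / 0.0523542 ≈ 0.5088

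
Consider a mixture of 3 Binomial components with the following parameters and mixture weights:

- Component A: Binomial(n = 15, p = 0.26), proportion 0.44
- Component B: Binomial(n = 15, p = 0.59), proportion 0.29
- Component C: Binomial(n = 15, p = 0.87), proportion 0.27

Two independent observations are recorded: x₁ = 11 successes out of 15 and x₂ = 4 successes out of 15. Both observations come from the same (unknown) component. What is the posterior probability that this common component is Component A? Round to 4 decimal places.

0.0466

By Bayes' theorem, P(k | x) = P(Z=k) f_k(x) / Σ_j P(Z=j) f_j(x).
Since both observations come from the same component, the likelihood for component k is f_k(x₁)·f_k(x₂).
  f_A = [0.000150233] × [0.227287] = 3.41461e-05
  f_B = [0.116316] × [0.00910255] = 0.00105877
  f_C = [0.0842593] × [1.40148e-07] = 1.18088e-08
Prior × likelihood for each component:
  P(Z=A)·f_A = 0.44 × 3.41461e-05 = 1.50243e-05
  P(Z=B)·f_B = 0.29 × 0.00105877 = 0.000307045
  P(Z=C)·f_C = 0.27 × 1.18088e-08 = 3.18837e-09
Normaliser: 1.50243e-05 + 0.000307045 + 3.18837e-09 = 0.000322072
P(Component A | data) = 1.50243e-05 / 0.000322072 ≈ 0.0466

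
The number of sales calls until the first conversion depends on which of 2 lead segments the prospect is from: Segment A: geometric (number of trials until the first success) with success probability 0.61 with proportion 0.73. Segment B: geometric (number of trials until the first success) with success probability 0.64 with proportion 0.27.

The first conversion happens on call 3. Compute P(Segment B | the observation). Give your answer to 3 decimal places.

Apply Bayes' rule: the posterior for each component is proportional to its prior times its likelihood at x.
Evaluate each component's likelihood at the observed value:
  f_A = 0.61·(1−0.61)^2 = 0.61·0.1521 = 0.092781
  f_B = 0.64·(1−0.64)^2 = 0.64·0.1296 = 0.082944
Unnormalised posteriors:
  π_A·f_A = 0.73 × 0.092781 = 0.0677301
  π_B·f_B = 0.27 × 0.082944 = 0.0223949
Evidence: 0.0677301 + 0.0223949 = 0.090125
P(Segment B | x) = 0.0223949 / 0.090125 ≈ 0.248

0.248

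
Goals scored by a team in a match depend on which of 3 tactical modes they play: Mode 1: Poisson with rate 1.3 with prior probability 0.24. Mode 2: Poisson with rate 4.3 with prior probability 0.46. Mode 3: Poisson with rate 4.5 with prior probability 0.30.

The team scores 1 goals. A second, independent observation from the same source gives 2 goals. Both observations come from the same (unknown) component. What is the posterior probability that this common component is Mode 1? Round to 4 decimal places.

0.7949

Apply Bayes' rule: the posterior for each component is proportional to its prior times its likelihood at x.
Since both observations come from the same component, the likelihood for component k is f_k(x₁)·f_k(x₂).
  p_1 = [e^(−1.3)·1.3^1/1! = 0.354291] × [0.230289] = 0.0815895
  p_2 = [e^(−4.3)·4.3^1/1! = 0.0583448] × [0.125441] = 0.00731885
  p_3 = [e^(−4.5)·4.5^1/1! = 0.0499905] × [0.112479] = 0.00562286
Unnormalised posteriors:
  π_1·p_1 = 0.24 × 0.0815895 = 0.0195815
  π_2·p_2 = 0.46 × 0.00731885 = 0.00336667
  π_3·p_3 = 0.30 × 0.00562286 = 0.00168686
Denominator: 0.0195815 + 0.00336667 + 0.00168686 = 0.024635
P(Mode 1 | x₁,x₂) = 0.0195815 / 0.024635 ≈ 0.7949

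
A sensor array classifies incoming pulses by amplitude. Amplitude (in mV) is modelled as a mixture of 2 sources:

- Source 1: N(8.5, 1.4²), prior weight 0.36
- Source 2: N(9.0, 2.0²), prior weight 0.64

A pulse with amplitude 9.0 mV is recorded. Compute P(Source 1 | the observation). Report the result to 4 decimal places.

The responsibility of component k is π_k f_k(x) divided by Σ_j π_j f_j(x).
Component likelihoods at x = 9.0 mV:
  p_1 = 0.267353
  p_2 = 0.199471
Unnormalised posteriors:
  π_1·p_1 = 0.36 × 0.267353 = 0.096247
  π_2·p_2 = 0.64 × 0.199471 = 0.127662
Normaliser: 0.096247 + 0.127662 = 0.223909
P(Source 1 | the observation) ≈ 0.4298

0.4298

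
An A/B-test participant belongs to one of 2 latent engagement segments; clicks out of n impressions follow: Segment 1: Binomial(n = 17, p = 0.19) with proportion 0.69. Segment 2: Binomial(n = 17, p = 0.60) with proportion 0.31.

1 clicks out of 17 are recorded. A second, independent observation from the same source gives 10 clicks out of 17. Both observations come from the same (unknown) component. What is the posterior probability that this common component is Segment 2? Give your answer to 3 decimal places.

The responsibility of component k is π_k f_k(x) divided by Σ_j π_j f_j(x).
Since both observations come from the same component, the likelihood for component k is f_k(x₁)·f_k(x₂).
  p_1 = [0.110908] × [0.000272776] = 3.0253e-05
  p_2 = [4.38087e-06] × [0.192667] = 8.44049e-07
Unnormalised posteriors:
  π_1·p_1 = 0.69 × 3.0253e-05 = 2.08746e-05
  π_2·p_2 = 0.31 × 8.44049e-07 = 2.61655e-07
Sum: 2.08746e-05 + 2.61655e-07 = 2.11362e-05
Responsibility of Segment 2: 2.61655e-07 / 2.11362e-05 ≈ 0.012

0.012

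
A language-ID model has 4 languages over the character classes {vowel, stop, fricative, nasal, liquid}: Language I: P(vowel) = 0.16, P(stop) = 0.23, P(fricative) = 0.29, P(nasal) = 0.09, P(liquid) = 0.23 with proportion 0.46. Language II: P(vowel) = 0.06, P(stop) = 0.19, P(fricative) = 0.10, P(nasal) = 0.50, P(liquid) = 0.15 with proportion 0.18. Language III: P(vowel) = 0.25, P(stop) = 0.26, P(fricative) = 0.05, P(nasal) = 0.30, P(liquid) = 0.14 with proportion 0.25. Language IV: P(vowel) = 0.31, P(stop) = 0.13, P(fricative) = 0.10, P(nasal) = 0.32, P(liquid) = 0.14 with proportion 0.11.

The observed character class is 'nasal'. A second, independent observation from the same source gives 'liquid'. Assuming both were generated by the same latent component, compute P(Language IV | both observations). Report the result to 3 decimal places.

0.128

Posterior ∝ prior × likelihood, so P(k | x) ∝ π_k f_k(x); normalise over all components.
Since both observations come from the same component, the likelihood for component k is f_k(x₁)·f_k(x₂).
  L_I = [0.09] × [0.23] = 0.0207
  L_II = [0.5] × [0.15] = 0.075
  L_III = [0.3] × [0.14] = 0.042
  L_IV = [0.32] × [0.14] = 0.0448
Multiply by the mixture weights:
  π_I·L_I = 0.46 × 0.0207 = 0.009522
  π_II·L_II = 0.18 × 0.075 = 0.0135
  π_III·L_III = 0.25 × 0.042 = 0.0105
  π_IV·L_IV = 0.11 × 0.0448 = 0.004928
Sum: 0.009522 + 0.0135 + 0.0105 + 0.004928 = 0.03845
So the posterior for Language IV is 0.004928 / 0.03845 ≈ 0.128.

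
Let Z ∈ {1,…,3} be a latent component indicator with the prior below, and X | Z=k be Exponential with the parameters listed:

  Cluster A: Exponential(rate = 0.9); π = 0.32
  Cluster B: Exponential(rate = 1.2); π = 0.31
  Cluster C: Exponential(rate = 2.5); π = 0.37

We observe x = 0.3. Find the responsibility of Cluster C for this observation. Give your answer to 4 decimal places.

0.4768

P(component k | x) = π_k·f_k(x) / marginal(x), where marginal(x) = Σ_j π_j·f_j(x).
Evaluate each component's likelihood at the observed value:
  L_A = 0.9·e^(−0.9·0.3) = 0.9·e^(−0.2700) = 0.687042
  L_B = 1.2·e^(−1.2·0.3) = 1.2·e^(−0.3600) = 0.837212
  L_C = 2.5·e^(−2.5·0.3) = 2.5·e^(−0.7500) = 1.18092
Prior × likelihood for each component:
  π_A·L_A = 0.32 × 0.687042 = 0.219853
  π_B·L_B = 0.31 × 0.837212 = 0.259536
  π_C·L_C = 0.37 × 1.18092 = 0.436939
Normaliser: 0.219853 + 0.259536 + 0.436939 = 0.916328
P(Cluster C | 0.3) = 0.436939 / 0.916328 ≈ 0.4768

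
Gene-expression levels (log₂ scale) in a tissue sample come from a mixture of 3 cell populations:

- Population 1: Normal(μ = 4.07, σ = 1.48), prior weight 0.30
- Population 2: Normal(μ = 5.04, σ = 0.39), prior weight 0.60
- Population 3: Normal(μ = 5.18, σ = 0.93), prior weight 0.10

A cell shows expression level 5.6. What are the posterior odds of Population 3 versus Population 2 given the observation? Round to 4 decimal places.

The posterior odds equal the prior odds times the likelihood ratio: (π_i/π_j)·(f_i(x)/f_j(x)).
Evaluate each component's likelihood at the observed value:
  L_1 = 0.157972
  L_2 = 0.364864
  L_3 = 0.387382
Posterior odds = (π_3·L_3) / (π_2·L_2) = (0.10·0.387382) / (0.60·0.364864) = 0.0387382 / 0.218918 ≈ 0.1770

0.1770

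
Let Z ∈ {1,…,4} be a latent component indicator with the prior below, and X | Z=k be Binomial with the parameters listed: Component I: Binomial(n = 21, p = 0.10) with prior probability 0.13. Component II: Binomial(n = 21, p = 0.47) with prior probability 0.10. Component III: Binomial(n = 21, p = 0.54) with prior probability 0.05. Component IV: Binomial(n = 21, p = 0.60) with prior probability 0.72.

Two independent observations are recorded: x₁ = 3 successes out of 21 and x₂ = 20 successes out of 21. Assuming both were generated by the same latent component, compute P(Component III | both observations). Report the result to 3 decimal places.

P(component k | x) = w_k·f_k(x) / marginal(x), where marginal(x) = Σ_j w_j·f_j(x).
Since both observations come from the same component, the likelihood for component k is f_k(x₁)·f_k(x₂).
  L_I = [0.199626] × [1.89e-19] = 3.77293e-20
  L_II = [0.00150353] × [3.0793e-06] = 4.62981e-09
  L_III = [0.000178104] × [4.2939e-05] = 7.64762e-09
  L_IV = [1.97417e-05] × [0.000307117] = 6.06303e-09
Unnormalised posteriors:
  w_I·L_I = 0.13 × 3.77293e-20 = 4.90481e-21
  w_II·L_II = 0.10 × 4.62981e-09 = 4.62981e-10
  w_III·L_III = 0.05 × 7.64762e-09 = 3.82381e-10
  w_IV·L_IV = 0.72 × 6.06303e-09 = 4.36538e-09
Sum: 4.90481e-21 + 4.62981e-10 + 3.82381e-10 + 4.36538e-09 = 5.21074e-09
P(Component III | x₁,x₂) ≈ 0.073

0.073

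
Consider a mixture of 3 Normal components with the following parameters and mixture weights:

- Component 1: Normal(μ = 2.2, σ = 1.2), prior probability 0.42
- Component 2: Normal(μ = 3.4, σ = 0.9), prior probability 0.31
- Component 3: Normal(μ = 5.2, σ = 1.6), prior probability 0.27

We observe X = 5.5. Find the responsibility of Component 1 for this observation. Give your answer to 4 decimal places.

Apply Bayes' rule: the posterior for each component is proportional to its prior times its likelihood at x.
Normal densities:
  p_1 = 0.00757797
  p_2 = 0.0291354
  p_3 = 0.244994
Multiply by the mixture weights:
  P(Z=1)·p_1 = 0.42 × 0.00757797 = 0.00318275
  P(Z=2)·p_2 = 0.31 × 0.0291354 = 0.00903198
  P(Z=3)·p_3 = 0.27 × 0.244994 = 0.0661485
Marginal: 0.00318275 + 0.00903198 + 0.0661485 = 0.0783632
Responsibility of Component 1: 0.00318275 / 0.0783632 ≈ 0.0406

0.0406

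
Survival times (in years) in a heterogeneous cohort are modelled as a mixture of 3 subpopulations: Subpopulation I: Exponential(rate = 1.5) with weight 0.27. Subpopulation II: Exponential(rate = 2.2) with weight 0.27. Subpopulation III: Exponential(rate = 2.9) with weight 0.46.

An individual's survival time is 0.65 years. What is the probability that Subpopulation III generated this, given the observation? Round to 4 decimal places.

By Bayes' theorem, P(k | x) = w_k f_k(x) / Σ_j w_j f_j(x).
Component likelihoods at x = 0.65 years:
  L_I = 0.565789
  L_II = 0.52648
  L_III = 0.440304
Prior × likelihood for each component:
  w_I·L_I = 0.27 × 0.565789 = 0.152763
  w_II·L_II = 0.27 × 0.52648 = 0.142149
  w_III·L_III = 0.46 × 0.440304 = 0.20254
Sum: 0.152763 + 0.142149 + 0.20254 = 0.497452
P(Subpopulation III | x) ≈ 0.4072

0.4072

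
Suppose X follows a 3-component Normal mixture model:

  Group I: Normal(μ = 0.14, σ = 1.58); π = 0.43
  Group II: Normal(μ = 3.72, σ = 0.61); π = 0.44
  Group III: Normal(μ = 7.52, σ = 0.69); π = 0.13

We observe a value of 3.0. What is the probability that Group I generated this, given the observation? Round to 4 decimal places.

Posterior ∝ prior × likelihood, so P(k | x) ∝ π_k f_k(x); normalise over all components.
Normal densities:
  p_I = (1/(1.58·√(2π)))·exp(−(3.0−0.14)²/(2·1.58²)) = 0.252495·exp(-1.63828) = 0.0490634
  p_II = (1/(0.61·√(2π)))·exp(−(3.0−3.72)²/(2·0.61²)) = 0.654004·exp(-0.69659) = 0.325879
  p_III = (1/(0.69·√(2π)))·exp(−(3.0−7.52)²/(2·0.69²)) = 0.578177·exp(-21.45600) = 2.77869e-10
Multiply by the mixture weights:
  π_I·p_I = 0.43 × 0.0490634 = 0.0210973
  π_II·p_II = 0.44 × 0.325879 = 0.143387
  π_III·p_III = 0.13 × 2.77869e-10 = 3.6123e-11
Sum: 0.0210973 + 0.143387 + 3.6123e-11 = 0.164484
P(Group I | 3.0) ≈ 0.1283

0.1283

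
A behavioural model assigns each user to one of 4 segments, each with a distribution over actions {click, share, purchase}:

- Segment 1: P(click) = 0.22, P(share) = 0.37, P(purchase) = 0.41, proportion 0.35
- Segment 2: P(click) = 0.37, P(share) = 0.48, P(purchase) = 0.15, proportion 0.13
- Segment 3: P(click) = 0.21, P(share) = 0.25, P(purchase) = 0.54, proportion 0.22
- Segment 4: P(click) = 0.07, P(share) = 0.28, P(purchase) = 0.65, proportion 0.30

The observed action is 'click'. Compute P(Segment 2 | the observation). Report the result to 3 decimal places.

The responsibility of component k is π_k f_k(x) divided by Σ_j π_j f_j(x).
Component likelihoods at x = 'click':
  f_1 = P(click | comp) = 0.22
  f_2 = P(click | comp) = 0.37
  f_3 = P(click | comp) = 0.21
  f_4 = P(click | comp) = 0.07
Multiply by the mixture weights:
  π_1·f_1 = 0.35 × 0.22 = 0.077
  π_2·f_2 = 0.13 × 0.37 = 0.0481
  π_3·f_3 = 0.22 × 0.21 = 0.0462
  π_4·f_4 = 0.30 × 0.07 = 0.021
Marginal: 0.077 + 0.0481 + 0.0462 + 0.021 = 0.1923
Responsibility of Segment 2: 0.0481 / 0.1923 ≈ 0.250

0.250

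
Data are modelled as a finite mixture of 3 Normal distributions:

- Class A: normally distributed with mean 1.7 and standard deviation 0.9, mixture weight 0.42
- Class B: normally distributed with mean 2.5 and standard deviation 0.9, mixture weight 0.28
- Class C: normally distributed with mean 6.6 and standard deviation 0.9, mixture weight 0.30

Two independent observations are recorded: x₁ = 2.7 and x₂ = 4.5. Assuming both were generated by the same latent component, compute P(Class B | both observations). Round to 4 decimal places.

P(component k | x) = P(Z=k)·f_k(x) / marginal(x), where marginal(x) = Σ_j P(Z=j)·f_j(x).
Since both observations come from the same component, the likelihood for component k is f_k(x₁)·f_k(x₂).
  f_A = [(1/(0.9·√(2π)))·exp(−(2.7−1.7)²/(2·0.9²)) = 0.443269·exp(-0.61728) = 0.239103] × [0.00350668] = 0.000838458
  f_B = [(1/(0.9·√(2π)))·exp(−(2.7−2.5)²/(2·0.9²)) = 0.443269·exp(-0.02469) = 0.432458] × [0.0375263] = 0.0162286
  f_C = [(1/(0.9·√(2π)))·exp(−(2.7−6.6)²/(2·0.9²)) = 0.443269·exp(-9.38889) = 3.70787e-05] × [0.0291354] = 1.08031e-06
Multiply by the mixture weights:
  P(Z=A)·f_A = 0.42 × 0.000838458 = 0.000352152
  P(Z=B)·f_B = 0.28 × 0.0162286 = 0.00454399
  P(Z=C)·f_C = 0.30 × 1.08031e-06 = 3.24092e-07
Marginal: 0.000352152 + 0.00454399 + 3.24092e-07 = 0.00489647
Responsibility of Class B: 0.00454399 / 0.00489647 ≈ 0.9280

0.9280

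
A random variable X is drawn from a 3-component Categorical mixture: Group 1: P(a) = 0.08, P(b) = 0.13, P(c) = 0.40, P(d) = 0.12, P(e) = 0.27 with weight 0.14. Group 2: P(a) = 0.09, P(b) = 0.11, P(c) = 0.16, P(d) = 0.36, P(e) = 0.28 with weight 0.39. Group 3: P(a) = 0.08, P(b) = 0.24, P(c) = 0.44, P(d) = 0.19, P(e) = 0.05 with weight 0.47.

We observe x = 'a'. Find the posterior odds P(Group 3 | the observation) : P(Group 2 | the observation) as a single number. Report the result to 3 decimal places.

1.071

Since P(k|x) ∝ π_k f_k(x), the posterior odds are π_i f_i(x) / (π_j f_j(x)).
Component likelihoods at x = 'a':
  p_1 = P(a | comp) = 0.08
  p_2 = P(a | comp) = 0.09
  p_3 = P(a | comp) = 0.08
Odds = (0.47/0.39) × (0.08/0.09) = 1.20513 × 0.888889 ≈ 1.071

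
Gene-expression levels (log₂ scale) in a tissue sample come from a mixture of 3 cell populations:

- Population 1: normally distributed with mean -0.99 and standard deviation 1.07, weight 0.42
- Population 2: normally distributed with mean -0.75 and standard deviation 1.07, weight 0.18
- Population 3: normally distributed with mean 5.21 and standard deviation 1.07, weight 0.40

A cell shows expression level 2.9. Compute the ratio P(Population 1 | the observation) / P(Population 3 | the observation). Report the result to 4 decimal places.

0.0146

Posterior odds = (π_i f_i(x)) / (π_j f_j(x)); the normalising sum cancels.
Evaluate each component's likelihood at the observed value:
  f_1 = (1/(1.07·√(2π)))·exp(−(2.9−-0.99)²/(2·1.07²)) = 0.372843·exp(-6.60848) = 0.000502921
  f_2 = (1/(1.07·√(2π)))·exp(−(2.9−-0.75)²/(2·1.07²)) = 0.372843·exp(-5.81819) = 0.00110845
  f_3 = (1/(1.07·√(2π)))·exp(−(2.9−5.21)²/(2·1.07²)) = 0.372843·exp(-2.33038) = 0.0362623
0.000211227 / 0.0145049 ≈ 0.0146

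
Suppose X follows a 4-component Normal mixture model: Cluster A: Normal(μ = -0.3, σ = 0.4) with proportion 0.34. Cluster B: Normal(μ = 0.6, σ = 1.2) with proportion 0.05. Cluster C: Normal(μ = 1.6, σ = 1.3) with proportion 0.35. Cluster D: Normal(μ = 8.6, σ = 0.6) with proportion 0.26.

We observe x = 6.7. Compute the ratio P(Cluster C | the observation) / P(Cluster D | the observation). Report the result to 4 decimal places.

0.0425

The posterior odds equal the prior odds times the likelihood ratio: (π_i/π_j)·(f_i(x)/f_j(x)).
Component likelihoods at x = 6.7:
  p_A = 3.14418e-67
  p_B = 8.13924e-07
  p_C = 0.000139622
  p_D = 0.00441829
Posterior odds = (π_C·p_C) / (π_D·p_D) = (0.35·0.000139622) / (0.26·0.00441829) = 4.88678e-05 / 0.00114876 ≈ 0.0425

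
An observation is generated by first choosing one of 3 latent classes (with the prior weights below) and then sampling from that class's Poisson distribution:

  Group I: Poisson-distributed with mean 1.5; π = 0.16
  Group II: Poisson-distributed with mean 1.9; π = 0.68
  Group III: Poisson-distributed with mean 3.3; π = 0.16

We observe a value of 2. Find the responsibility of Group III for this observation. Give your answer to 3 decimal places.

By Bayes' theorem, P(k | x) = π_k f_k(x) / Σ_j π_j f_j(x).
Evaluate each component's likelihood at the observed value:
  L_I = 0.251021
  L_II = 0.269971
  L_III = 0.200829
Unnormalised posteriors:
  π_I·L_I = 0.16 × 0.251021 = 0.0401634
  π_II·L_II = 0.68 × 0.269971 = 0.183581
  π_III·L_III = 0.16 × 0.200829 = 0.0321326
Evidence: 0.0401634 + 0.183581 + 0.0321326 = 0.255877
Responsibility of Group III: 0.0321326 / 0.255877 ≈ 0.126

0.126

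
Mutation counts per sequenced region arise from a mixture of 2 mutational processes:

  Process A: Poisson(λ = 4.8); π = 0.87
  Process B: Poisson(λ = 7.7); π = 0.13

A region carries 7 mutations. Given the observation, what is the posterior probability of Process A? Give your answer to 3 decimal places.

0.816

Posterior ∝ prior × likelihood, so P(k | x) ∝ π_k f_k(x); normalise over all components.
Poisson probabilities:
  p_A = 0.0958616
  p_B = 0.144191
Multiply by the mixture weights:
  π_A·p_A = 0.87 × 0.0958616 = 0.0833996
  π_B·p_B = 0.13 × 0.144191 = 0.0187448
Normaliser: 0.0833996 + 0.0187448 = 0.102144
P(Process A | x) = 0.0833996 / 0.102144 ≈ 0.816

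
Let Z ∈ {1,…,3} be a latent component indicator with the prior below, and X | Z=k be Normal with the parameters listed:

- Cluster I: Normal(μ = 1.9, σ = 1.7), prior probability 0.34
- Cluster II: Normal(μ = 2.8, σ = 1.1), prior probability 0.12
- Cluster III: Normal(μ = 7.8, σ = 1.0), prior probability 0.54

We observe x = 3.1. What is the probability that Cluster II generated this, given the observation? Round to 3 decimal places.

P(component k | x) = P(Z=k)·f_k(x) / marginal(x), where marginal(x) = Σ_j P(Z=j)·f_j(x).
Component likelihoods at x = 3.1:
  f_I = (1/(1.7·√(2π)))·exp(−(3.1−1.9)²/(2·1.7²)) = 0.234672·exp(-0.24913) = 0.182921
  f_II = (1/(1.1·√(2π)))·exp(−(3.1−2.8)²/(2·1.1²)) = 0.362675·exp(-0.03719) = 0.349435
  f_III = (1/(1.0·√(2π)))·exp(−(3.1−7.8)²/(2·1.0²)) = 0.398942·exp(-11.04500) = 6.36983e-06
Weight by the priors:
  P(Z=I)·f_I = 0.34 × 0.182921 = 0.0621931
  P(Z=II)·f_II = 0.12 × 0.349435 = 0.0419322
  P(Z=III)·f_III = 0.54 × 6.36983e-06 = 3.43971e-06
Normaliser: 0.0621931 + 0.0419322 + 3.43971e-06 = 0.104129
P(Cluster II | data) ≈ 0.403

0.403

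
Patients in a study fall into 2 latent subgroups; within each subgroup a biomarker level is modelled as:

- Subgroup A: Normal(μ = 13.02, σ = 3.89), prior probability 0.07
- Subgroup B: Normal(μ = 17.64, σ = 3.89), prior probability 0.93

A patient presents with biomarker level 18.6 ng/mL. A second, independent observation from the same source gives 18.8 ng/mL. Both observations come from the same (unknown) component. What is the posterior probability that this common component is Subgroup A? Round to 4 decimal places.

0.0095

Posterior ∝ prior × likelihood, so P(k | x) ∝ P(Z=k) f_k(x); normalise over all components.
Since both observations come from the same component, the likelihood for component k is f_k(x₁)·f_k(x₂).
  L_A = [(1/(3.89·√(2π)))·exp(−(18.6−13.02)²/(2·3.89²)) = 0.102556·exp(-1.02882) = 0.0366564] × [0.0340053] = 0.00124651
  L_B = [(1/(3.89·√(2π)))·exp(−(18.6−17.64)²/(2·3.89²)) = 0.102556·exp(-0.03045) = 0.0994799] × [0.0980959] = 0.00975857
Prior × likelihood for each component:
  P(Z=A)·L_A = 0.07 × 0.00124651 = 8.72558e-05
  P(Z=B)·L_B = 0.93 × 0.00975857 = 0.00907547
Marginal: 8.72558e-05 + 0.00907547 = 0.00916273
Responsibility of Subgroup A: 8.72558e-05 / 0.00916273 ≈ 0.0095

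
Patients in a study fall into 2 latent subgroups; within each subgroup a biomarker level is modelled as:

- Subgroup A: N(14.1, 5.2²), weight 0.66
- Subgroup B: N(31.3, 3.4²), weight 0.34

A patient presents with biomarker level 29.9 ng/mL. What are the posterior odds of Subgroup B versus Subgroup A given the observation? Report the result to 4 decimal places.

Since P(k|x) ∝ w_k f_k(x), the posterior odds are w_i f_i(x) / (w_j f_j(x)).
Evaluate each component's likelihood at the observed value:
  L_A = (1/(5.2·√(2π)))·exp(−(29.9−14.1)²/(2·5.2²)) = 0.076720·exp(-4.61612) = 0.000758839
  L_B = (1/(3.4·√(2π)))·exp(−(29.9−31.3)²/(2·3.4²)) = 0.117336·exp(-0.08478) = 0.107799
0.0366516 / 0.000500833 ≈ 73.1812

73.1812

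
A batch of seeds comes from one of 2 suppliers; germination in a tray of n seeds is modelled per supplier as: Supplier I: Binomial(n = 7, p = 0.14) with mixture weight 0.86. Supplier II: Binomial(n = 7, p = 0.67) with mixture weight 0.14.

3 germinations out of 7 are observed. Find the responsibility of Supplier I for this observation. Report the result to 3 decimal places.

P(component k | x) = π_k·f_k(x) / marginal(x), where marginal(x) = Σ_j π_j·f_j(x).
Component likelihoods at x = 3 germinations out of 7:
  L_I = C(7,3)·0.14^3·0.86^4 = 35·0.002744·0.547008 = 0.0525347
  L_II = C(7,3)·0.67^3·0.33^4 = 35·0.300763·0.0118592 = 0.124838
Multiply by the mixture weights:
  π_I·L_I = 0.86 × 0.0525347 = 0.0451798
  π_II·L_II = 0.14 × 0.124838 = 0.0174774
Evidence: 0.0451798 + 0.0174774 = 0.0626572
So the posterior for Supplier I is 0.0451798 / 0.0626572 ≈ 0.721.

0.721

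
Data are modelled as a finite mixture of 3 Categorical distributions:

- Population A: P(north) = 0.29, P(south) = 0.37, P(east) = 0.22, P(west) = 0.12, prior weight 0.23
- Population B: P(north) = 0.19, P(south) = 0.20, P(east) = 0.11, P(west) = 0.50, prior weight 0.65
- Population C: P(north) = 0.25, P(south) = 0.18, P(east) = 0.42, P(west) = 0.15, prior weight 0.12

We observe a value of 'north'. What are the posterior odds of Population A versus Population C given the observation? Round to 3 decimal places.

Only the two components matter; the odds are (π_i f_i(x)) / (π_j f_j(x)).
Component likelihoods at x = 'north':
  f_A = P(north | comp) = 0.29
  f_B = P(north | comp) = 0.19
  f_C = P(north | comp) = 0.25
0.0667 / 0.03 ≈ 2.223

2.223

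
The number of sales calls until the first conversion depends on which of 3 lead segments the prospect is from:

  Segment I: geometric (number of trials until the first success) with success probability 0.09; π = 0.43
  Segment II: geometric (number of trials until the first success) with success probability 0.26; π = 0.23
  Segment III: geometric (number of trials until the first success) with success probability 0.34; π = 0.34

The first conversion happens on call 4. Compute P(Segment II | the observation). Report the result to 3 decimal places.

0.280

Apply Bayes' rule: the posterior for each component is proportional to its prior times its likelihood at x.
Component likelihoods at x = 4:
  L_I = 0.0678214
  L_II = 0.105358
  L_III = 0.0977486
Unnormalised posteriors:
  P(Z=I)·L_I = 0.43 × 0.0678214 = 0.0291632
  P(Z=II)·L_II = 0.23 × 0.105358 = 0.0242324
  P(Z=III)·L_III = 0.34 × 0.0977486 = 0.0332345
Normaliser: 0.0291632 + 0.0242324 + 0.0332345 = 0.0866301
So the posterior for Segment II is 0.0242324 / 0.0866301 ≈ 0.280.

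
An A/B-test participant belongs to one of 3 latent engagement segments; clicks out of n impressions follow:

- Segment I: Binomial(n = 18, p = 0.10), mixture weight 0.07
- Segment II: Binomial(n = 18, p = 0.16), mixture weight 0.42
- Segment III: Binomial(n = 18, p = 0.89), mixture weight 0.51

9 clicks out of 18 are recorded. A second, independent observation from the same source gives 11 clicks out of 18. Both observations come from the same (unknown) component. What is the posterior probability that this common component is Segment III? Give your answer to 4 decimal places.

0.8796

P(component k | x) = w_k·f_k(x) / marginal(x), where marginal(x) = Σ_j w_j·f_j(x).
Since both observations come from the same component, the likelihood for component k is f_k(x₁)·f_k(x₂).
  L_I = [C(18,9)·0.10^9·0.90^9 = 48620·1e-09·0.38742 = 1.88364e-05] × [1.52213e-07] = 2.86715e-12
  L_II = [C(18,9)·0.16^9·0.84^9 = 48620·6.87195e-08·0.208216 = 0.000695678] × [1.65207e-05] = 1.14931e-08
  L_III = [C(18,9)·0.89^9·0.11^9 = 48620·0.350356·2.35795e-09 = 4.01661e-05] × [0.00172105] = 6.91278e-08
Weight by the priors:
  w_I·L_I = 0.07 × 2.86715e-12 = 2.007e-13
  w_II·L_II = 0.42 × 1.14931e-08 = 4.82711e-09
  w_III·L_III = 0.51 × 6.91278e-08 = 3.52552e-08
Marginal: 2.007e-13 + 4.82711e-09 + 3.52552e-08 = 4.00825e-08
So the posterior for Segment III is 3.52552e-08 / 4.00825e-08 ≈ 0.8796.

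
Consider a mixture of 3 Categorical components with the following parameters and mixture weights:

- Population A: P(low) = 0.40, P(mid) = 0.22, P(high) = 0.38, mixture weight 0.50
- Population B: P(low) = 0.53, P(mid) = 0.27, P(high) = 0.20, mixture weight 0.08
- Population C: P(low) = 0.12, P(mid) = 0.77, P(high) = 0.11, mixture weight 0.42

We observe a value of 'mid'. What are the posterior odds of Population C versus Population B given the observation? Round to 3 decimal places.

14.972

Posterior odds = (π_i f_i(x)) / (π_j f_j(x)); the normalising sum cancels.
Component likelihoods at x = 'mid':
  L_A = P(mid | comp) = 0.22
  L_B = P(mid | comp) = 0.27
  L_C = P(mid | comp) = 0.77
0.3234 / 0.0216 ≈ 14.972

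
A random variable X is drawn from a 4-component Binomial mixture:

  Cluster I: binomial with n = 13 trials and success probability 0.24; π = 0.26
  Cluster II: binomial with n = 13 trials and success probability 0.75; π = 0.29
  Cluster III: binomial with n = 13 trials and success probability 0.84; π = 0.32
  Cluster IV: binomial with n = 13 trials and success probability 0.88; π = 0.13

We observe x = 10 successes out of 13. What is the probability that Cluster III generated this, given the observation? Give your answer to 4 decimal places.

Apply Bayes' rule: the posterior for each component is proportional to its prior times its likelihood at x.
Binomial probabilities:
  p_I = C(13,10)·0.24^10·0.76^3 = 286·6.34034e-07·0.438976 = 7.96011e-05
  p_II = C(13,10)·0.75^10·0.25^3 = 286·0.0563135·0.015625 = 0.251651
  p_III = C(13,10)·0.84^10·0.16^3 = 286·0.174901·0.004096 = 0.204889
  p_IV = C(13,10)·0.88^10·0.12^3 = 286·0.278501·0.001728 = 0.137637
Multiply by the mixture weights:
  w_I·p_I = 0.26 × 7.96011e-05 = 2.06963e-05
  w_II·p_II = 0.29 × 0.251651 = 0.0729788
  w_III·p_III = 0.32 × 0.204889 = 0.0655645
  w_IV·p_IV = 0.13 × 0.137637 = 0.0178929
Normaliser: 2.06963e-05 + 0.0729788 + 0.0655645 + 0.0178929 = 0.156457
So the posterior for Cluster III is 0.0655645 / 0.156457 ≈ 0.4191.

0.4191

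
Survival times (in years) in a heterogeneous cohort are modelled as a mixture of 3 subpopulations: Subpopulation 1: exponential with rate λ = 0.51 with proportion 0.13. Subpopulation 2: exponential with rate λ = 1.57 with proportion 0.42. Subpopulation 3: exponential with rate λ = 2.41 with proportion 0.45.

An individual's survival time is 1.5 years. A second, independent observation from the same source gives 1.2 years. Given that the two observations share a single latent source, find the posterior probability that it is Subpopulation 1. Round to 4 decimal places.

0.3118

By Bayes' theorem, P(k | x) = π_k f_k(x) / Σ_j π_j f_j(x).
Since both observations come from the same component, the likelihood for component k is f_k(x₁)·f_k(x₂).
  L_1 = [0.51·e^(−0.51·1.5) = 0.51·e^(−0.7650) = 0.23732] × [0.276555] = 0.0656322
  L_2 = [1.57·e^(−1.57·1.5) = 1.57·e^(−2.3550) = 0.148983] × [0.23861] = 0.0355488
  L_3 = [2.41·e^(−2.41·1.5) = 2.41·e^(−3.6150) = 0.0648698] × [0.133671] = 0.00867121
Unnormalised posteriors:
  π_1·L_1 = 0.13 × 0.0656322 = 0.00853218
  π_2·L_2 = 0.42 × 0.0355488 = 0.0149305
  π_3·L_3 = 0.45 × 0.00867121 = 0.00390205
Denominator: 0.00853218 + 0.0149305 + 0.00390205 = 0.0273647
So the posterior for Subpopulation 1 is 0.00853218 / 0.0273647 ≈ 0.3118.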